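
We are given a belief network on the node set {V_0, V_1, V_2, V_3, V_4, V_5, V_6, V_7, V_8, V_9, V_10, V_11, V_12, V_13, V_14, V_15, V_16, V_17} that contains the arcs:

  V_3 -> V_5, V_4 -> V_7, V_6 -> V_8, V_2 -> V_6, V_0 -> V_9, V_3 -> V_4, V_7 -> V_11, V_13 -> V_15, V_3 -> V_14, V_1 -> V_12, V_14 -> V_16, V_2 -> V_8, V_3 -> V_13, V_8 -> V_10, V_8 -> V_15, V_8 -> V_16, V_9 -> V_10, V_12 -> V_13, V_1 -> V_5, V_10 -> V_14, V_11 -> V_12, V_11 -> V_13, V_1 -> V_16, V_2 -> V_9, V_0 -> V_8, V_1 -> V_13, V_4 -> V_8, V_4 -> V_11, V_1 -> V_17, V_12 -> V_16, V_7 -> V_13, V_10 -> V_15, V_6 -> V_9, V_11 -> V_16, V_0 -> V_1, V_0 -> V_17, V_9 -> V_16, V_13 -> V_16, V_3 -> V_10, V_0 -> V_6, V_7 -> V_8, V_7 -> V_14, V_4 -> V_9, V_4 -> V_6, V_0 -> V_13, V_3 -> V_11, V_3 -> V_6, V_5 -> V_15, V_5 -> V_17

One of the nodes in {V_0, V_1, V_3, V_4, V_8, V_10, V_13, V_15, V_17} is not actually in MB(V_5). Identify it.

V_4

By definition, MB(V_5) is built from V_5's parents, V_5's children, and the co-parents of V_5.
V_5 has parents V_1, V_3.
Children of V_5: V_15, V_17.
Co-parents of V_5 (other parents of its children):
  parents(V_15) \ {V_5} = {V_8, V_10, V_13}.
  V_17 also has parents V_0, V_1.
MB(V_5) = {V_0, V_1, V_3, V_8, V_10, V_13, V_15, V_17}.
V_4 is neither a parent, child, nor co-parent of V_5, so it does not belong.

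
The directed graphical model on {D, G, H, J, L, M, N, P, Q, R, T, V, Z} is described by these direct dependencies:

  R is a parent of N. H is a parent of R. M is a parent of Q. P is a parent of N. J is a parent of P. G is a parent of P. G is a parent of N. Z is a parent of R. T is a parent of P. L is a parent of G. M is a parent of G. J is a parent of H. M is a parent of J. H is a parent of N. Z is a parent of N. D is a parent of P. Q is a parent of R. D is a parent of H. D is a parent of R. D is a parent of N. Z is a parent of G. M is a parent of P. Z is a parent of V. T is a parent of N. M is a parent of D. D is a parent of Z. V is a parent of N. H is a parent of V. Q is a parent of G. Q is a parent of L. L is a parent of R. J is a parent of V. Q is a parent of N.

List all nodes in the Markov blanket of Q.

{D, G, H, L, M, N, P, R, T, V, Z}

By definition, MB(Q) is built from Q's parents, Q's children, and the co-parents of Q.
Pa(Q) = {M}.
Q's children: G, L, N, R.
For each child, the remaining parents (spouses of Q):
  L has no other parent.
  R's other parents are D, H, L, Z.
  G also has parents L, M, Z.
  parents(N) \ {Q} = {D, G, H, P, R, T, V, Z}.
Taking the union gives {D, G, H, L, M, N, P, R, T, V, Z}.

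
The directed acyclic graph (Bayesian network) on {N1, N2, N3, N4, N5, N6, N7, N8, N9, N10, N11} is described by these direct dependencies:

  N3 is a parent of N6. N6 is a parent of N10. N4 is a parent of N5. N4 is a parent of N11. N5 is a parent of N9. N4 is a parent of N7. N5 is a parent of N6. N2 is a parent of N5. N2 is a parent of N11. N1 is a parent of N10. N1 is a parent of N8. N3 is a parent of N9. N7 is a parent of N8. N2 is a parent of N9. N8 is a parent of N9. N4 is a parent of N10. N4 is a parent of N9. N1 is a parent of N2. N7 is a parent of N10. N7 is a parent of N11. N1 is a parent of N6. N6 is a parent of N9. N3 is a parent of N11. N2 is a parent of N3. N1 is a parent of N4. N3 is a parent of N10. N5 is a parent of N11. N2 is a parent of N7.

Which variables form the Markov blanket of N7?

{N1, N2, N3, N4, N5, N6, N8, N10, N11}

Children of N7: N8, N10, N11.
N7's parents: N2, N4.
Co-parents of N7 (other parents of its children):
  N8's other parent is N1.
  parents(N10) \ {N7} = {N1, N3, N4, N6}.
  N11 also has parents N2, N3, N4, N5.
So the Markov blanket of N7 is {N1, N2, N3, N4, N5, N6, N8, N10, N11}.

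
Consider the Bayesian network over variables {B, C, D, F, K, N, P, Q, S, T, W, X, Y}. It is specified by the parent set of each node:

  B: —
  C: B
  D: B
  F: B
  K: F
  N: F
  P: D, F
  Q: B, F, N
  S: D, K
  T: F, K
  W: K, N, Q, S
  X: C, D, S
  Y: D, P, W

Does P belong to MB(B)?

No

Recall MB(v) = parents ∪ children ∪ spouses, where spouses are the other parents of v's children.
B's parents: none.
B's children: C, D, F, Q.
Parents of each child, excluding B:
  C: no additional parents.
  D has no other parent.
  F has no other parent.
  parents(Q) \ {B} = {F, N}.
MB(B) = {C, D, F, N, Q}; P is not in this set.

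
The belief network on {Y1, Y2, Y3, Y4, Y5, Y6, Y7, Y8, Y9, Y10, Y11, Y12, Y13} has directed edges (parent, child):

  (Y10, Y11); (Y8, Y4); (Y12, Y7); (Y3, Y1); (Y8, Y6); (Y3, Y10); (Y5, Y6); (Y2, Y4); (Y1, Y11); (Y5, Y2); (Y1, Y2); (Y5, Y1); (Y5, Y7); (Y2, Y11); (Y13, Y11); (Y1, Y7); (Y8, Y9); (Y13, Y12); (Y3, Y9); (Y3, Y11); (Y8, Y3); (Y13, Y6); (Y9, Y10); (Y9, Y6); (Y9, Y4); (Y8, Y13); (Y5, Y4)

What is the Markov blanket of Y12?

Children of Y12: Y7.
Parents of Y12: Y13.
Other parents of Y12's children:
  Y7: Y1, Y5
So the Markov blanket of Y12 is {Y1, Y5, Y7, Y13}.

{Y1, Y5, Y7, Y13}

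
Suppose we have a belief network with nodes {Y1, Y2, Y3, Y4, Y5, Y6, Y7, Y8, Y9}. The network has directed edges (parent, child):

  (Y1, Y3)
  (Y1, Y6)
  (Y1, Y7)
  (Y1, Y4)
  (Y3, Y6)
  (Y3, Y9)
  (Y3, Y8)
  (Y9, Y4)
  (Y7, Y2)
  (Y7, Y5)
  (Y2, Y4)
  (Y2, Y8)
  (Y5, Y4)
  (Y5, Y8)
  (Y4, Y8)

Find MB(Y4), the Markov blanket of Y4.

By definition, MB(Y4) is built from Y4's parents, Y4's children, and the co-parents of Y4.
Y4's parents: Y1, Y2, Y5, Y9.
Children of Y4: Y8.
Other parents of Y4's children:
  Y8's other parents are Y2, Y3, Y5.
So the Markov blanket of Y4 is {Y1, Y2, Y3, Y5, Y8, Y9}.

{Y1, Y2, Y3, Y5, Y8, Y9}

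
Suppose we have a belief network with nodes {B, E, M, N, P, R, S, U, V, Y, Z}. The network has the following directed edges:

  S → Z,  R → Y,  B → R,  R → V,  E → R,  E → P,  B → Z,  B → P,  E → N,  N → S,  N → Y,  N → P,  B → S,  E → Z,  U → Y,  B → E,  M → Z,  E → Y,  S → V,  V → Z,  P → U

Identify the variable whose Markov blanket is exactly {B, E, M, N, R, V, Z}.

S

The target node must have every member of {B, E, M, N, R, V, Z} as a parent, child, or co-parent, and no others.
Parents of S: B, N; children: V, Z; co-parents: B, E, M, R, V.
These exactly cover the given set, so the node is S.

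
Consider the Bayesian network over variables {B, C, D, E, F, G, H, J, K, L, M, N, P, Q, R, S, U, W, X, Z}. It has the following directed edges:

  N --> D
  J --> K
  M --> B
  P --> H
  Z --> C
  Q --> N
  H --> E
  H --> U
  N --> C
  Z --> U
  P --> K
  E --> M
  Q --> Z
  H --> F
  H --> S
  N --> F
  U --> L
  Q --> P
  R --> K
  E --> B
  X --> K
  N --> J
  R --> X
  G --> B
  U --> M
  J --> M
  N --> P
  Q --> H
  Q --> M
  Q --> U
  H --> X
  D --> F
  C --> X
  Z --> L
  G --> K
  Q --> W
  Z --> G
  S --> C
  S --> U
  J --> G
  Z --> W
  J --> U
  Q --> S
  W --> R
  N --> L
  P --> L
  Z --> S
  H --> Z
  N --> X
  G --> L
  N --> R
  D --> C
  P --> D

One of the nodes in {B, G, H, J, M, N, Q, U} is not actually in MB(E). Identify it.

Pa(E) = {H}.
E has children B, M.
For each child, the remaining parents (spouses of E):
  M also has parents J, Q, U.
  B's other parents are G, M.
MB(E) = {B, G, H, J, M, Q, U}.
N is neither a parent, child, nor co-parent of E, so it does not belong.

N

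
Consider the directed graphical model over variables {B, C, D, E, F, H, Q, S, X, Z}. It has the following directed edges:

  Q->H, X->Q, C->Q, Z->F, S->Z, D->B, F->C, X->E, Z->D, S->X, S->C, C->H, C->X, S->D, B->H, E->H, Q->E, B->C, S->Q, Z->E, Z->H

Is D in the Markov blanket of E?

No

E's parents: Q, X, Z.
E's children: H.
Parents of each child, excluding E:
  parents(H) \ {E} = {B, C, Q, Z}.
MB(E) = {B, C, H, Q, X, Z}; D is not in this set.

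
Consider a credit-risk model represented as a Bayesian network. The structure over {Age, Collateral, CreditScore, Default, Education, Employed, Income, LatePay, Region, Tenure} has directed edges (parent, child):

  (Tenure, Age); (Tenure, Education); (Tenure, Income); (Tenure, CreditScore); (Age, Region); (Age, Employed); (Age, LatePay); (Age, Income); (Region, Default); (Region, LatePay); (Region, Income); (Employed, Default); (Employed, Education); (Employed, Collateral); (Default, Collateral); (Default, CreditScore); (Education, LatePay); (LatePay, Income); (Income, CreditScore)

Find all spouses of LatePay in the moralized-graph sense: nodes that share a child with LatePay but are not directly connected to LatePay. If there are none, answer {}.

Children of LatePay: Income.
  Income also has parents Age, Region, Tenure.
Excluding nodes already adjacent to LatePay (Age, Education, Income, Region), the co-parent-only contribution is {Tenure}.

{Tenure}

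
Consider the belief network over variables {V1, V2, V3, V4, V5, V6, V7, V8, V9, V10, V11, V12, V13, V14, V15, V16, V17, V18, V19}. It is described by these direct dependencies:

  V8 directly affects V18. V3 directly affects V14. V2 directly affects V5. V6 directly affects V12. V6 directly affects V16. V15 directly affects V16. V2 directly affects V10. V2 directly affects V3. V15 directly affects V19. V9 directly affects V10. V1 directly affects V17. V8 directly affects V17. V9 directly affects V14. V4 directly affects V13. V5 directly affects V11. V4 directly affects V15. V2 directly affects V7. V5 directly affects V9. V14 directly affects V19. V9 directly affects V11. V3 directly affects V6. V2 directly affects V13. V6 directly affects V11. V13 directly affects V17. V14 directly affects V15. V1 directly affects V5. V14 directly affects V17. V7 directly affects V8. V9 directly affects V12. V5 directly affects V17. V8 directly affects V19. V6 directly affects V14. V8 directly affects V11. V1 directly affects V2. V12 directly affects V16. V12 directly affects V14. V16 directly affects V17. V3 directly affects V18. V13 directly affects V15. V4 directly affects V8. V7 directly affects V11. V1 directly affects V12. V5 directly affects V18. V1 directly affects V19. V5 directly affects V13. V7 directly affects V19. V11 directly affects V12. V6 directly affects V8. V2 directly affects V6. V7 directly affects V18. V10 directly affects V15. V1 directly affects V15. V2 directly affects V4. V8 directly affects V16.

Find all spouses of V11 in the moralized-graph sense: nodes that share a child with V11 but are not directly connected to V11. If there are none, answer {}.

Children of V11: V12.
  V12: V1, V6, V9
Excluding nodes already adjacent to V11 (V5, V6, V7, V8, V9, V12), the co-parent-only contribution is {V1}.

{V1}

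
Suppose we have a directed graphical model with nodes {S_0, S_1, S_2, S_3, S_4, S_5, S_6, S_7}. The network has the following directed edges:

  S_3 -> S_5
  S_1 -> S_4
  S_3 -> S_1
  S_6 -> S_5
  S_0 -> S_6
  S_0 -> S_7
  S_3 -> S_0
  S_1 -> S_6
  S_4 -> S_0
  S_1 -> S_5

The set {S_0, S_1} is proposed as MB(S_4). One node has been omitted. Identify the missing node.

S_4 has parent S_1.
S_4 has child S_0.
Parents of each child, excluding S_4:
  S_0: S_3
MB(S_4) = {S_0, S_1, S_3}.
Comparing with the claimed set, S_3 is missing.

S_3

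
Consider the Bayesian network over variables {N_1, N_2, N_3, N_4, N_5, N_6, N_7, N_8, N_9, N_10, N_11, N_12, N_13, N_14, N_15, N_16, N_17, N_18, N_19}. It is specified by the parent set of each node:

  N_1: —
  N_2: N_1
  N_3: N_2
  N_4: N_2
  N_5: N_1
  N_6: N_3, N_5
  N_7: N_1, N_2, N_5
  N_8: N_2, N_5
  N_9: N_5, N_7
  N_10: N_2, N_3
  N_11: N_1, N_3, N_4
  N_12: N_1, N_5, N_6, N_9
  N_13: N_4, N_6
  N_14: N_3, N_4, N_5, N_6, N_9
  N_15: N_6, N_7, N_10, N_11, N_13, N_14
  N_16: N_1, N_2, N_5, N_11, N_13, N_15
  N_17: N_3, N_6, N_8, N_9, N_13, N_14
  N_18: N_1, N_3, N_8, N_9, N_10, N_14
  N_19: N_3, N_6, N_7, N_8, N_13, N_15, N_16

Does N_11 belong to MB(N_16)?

Yes

N_11 is a parent of N_16.
So N_11 ∈ MB(N_16).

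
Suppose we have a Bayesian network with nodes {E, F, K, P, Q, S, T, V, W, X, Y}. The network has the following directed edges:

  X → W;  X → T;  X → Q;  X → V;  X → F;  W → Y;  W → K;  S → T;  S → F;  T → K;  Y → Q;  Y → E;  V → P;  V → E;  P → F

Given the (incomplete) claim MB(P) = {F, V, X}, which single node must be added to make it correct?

Recall MB(v) = parents ∪ children ∪ spouses, where spouses are the other parents of v's children.
P has parent V.
P's children: F.
For each child, the remaining parents (spouses of P):
  F: S, X
MB(P) = {F, S, V, X}.
Comparing with the claimed set, S is missing.

S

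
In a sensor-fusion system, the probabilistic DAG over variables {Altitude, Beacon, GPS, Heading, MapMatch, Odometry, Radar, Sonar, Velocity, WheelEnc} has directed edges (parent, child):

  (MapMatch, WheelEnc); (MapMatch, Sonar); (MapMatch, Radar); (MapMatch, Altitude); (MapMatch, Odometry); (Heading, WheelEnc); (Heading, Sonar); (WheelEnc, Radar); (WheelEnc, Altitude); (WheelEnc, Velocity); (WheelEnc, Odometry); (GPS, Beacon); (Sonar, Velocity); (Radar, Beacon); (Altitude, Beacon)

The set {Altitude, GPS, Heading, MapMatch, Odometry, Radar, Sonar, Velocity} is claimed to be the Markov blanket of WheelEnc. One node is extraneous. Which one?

GPS

Recall MB(v) = parents ∪ children ∪ spouses, where spouses are the other parents of v's children.
Parents of WheelEnc: Heading, MapMatch.
Ch(WheelEnc) = {Altitude, Odometry, Radar, Velocity}.
For each child, the remaining parents (spouses of WheelEnc):
  Radar's other parent is MapMatch.
  Altitude also has parent MapMatch.
  Velocity's other parent is Sonar.
  Odometry also has parent MapMatch.
MB(WheelEnc) = {Altitude, Heading, MapMatch, Odometry, Radar, Sonar, Velocity}.
GPS is neither a parent, child, nor co-parent of WheelEnc, so it does not belong.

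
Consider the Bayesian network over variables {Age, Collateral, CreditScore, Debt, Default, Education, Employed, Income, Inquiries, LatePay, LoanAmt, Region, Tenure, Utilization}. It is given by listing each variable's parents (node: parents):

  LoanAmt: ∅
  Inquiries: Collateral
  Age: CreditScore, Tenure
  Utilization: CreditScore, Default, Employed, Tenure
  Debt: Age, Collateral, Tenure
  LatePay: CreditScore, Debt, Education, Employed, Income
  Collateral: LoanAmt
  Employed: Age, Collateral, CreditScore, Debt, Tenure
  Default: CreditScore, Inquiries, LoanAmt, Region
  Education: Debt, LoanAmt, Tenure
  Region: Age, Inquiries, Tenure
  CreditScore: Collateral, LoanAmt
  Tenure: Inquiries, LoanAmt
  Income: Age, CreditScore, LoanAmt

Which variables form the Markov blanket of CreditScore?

Parents of CreditScore: Collateral, LoanAmt.
Ch(CreditScore) = {Age, Default, Employed, Income, LatePay, Utilization}.
Other parents of CreditScore's children:
  Age: Tenure
  Default: Inquiries, LoanAmt, Region
  Employed: Age, Collateral, Debt, Tenure
  Income: Age, LoanAmt
  Utilization: Default, Employed, Tenure
  LatePay: Debt, Education, Employed, Income
MB(CreditScore) = {Age, Collateral, Debt, Default, Education, Employed, Income, Inquiries, LatePay, LoanAmt, Region, Tenure, Utilization}.

{Age, Collateral, Debt, Default, Education, Employed, Income, Inquiries, LatePay, LoanAmt, Region, Tenure, Utilization}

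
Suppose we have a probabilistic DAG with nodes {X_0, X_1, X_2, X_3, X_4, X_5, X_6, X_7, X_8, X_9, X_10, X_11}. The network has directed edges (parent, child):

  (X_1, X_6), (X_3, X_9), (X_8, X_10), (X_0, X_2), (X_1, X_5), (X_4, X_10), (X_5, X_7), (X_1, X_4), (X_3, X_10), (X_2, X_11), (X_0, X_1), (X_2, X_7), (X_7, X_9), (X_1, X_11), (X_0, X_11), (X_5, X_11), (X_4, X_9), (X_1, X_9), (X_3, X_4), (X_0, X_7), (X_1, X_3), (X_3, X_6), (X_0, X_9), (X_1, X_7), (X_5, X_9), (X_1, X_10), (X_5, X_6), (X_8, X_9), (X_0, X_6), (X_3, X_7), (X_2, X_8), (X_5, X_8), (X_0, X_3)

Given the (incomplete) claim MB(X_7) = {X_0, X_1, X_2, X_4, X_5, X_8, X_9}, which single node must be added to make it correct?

X_3

The Markov blanket of a node is its parents, its children, and the other parents of its children.
X_7 has parents X_0, X_1, X_2, X_3, X_5.
X_7's children: X_9.
Parents of each child, excluding X_7:
  X_9's other parents are X_0, X_1, X_3, X_4, X_5, X_8.
MB(X_7) = {X_0, X_1, X_2, X_3, X_4, X_5, X_8, X_9}.
Comparing with the claimed set, X_3 is missing.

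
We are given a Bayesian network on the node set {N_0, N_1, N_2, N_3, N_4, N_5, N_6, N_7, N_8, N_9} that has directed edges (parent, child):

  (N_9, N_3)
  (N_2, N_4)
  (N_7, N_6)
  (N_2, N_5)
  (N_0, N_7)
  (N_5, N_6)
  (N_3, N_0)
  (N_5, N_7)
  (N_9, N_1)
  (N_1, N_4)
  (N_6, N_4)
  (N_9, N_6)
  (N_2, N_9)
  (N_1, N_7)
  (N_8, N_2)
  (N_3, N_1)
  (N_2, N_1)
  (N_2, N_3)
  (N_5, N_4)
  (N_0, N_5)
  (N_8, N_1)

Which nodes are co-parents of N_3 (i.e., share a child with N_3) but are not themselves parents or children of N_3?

Children of N_3: N_0, N_1.
  N_1 also has parents N_2, N_8, N_9.
  N_0 has no other parent.
Excluding nodes already adjacent to N_3 (N_0, N_1, N_2, N_9), the co-parent-only contribution is {N_8}.

{N_8}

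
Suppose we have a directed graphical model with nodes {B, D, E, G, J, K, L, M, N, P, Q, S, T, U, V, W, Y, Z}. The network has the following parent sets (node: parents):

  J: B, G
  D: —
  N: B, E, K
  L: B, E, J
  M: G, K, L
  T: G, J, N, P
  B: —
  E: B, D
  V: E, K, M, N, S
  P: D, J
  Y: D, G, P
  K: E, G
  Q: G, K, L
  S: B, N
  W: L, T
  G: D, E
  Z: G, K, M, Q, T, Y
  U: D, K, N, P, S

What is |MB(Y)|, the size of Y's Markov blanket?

8

Ch(Y) = {Z}.
Y has parents D, G, P.
For each child, the remaining parents (spouses of Y):
  Z also has parents G, K, M, Q, T.
MB(Y) = {D, G, K, M, P, Q, T, Z}, which has 8 nodes.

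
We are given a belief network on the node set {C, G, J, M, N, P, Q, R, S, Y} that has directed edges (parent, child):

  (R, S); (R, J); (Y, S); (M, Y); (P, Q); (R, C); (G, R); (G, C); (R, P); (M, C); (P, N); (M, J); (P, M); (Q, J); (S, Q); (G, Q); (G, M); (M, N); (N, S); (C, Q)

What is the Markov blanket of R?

A node's Markov blanket = Pa ∪ Ch ∪ (parents of Ch other than the node itself).
Parents of R: G.
R has children C, J, P, S.
Parents of each child, excluding R:
  P has no other parent.
  parents(C) \ {R} = {G, M}.
  S also has parents N, Y.
  J also has parents M, Q.
Taking the union gives {C, G, J, M, N, P, Q, S, Y}.

{C, G, J, M, N, P, Q, S, Y}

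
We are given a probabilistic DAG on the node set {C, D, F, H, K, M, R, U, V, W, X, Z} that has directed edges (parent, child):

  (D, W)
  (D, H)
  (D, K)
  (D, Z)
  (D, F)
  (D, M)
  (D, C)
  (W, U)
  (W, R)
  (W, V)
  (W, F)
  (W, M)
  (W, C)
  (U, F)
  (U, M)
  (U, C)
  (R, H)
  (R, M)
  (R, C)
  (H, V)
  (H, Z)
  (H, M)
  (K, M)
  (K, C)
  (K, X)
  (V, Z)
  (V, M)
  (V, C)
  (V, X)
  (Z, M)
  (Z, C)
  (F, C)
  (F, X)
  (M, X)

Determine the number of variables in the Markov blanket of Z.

Pa(Z) = {D, H, V}.
Z's children: C, M.
For each child, the remaining parents (spouses of Z):
  M also has parents D, H, K, R, U, V, W.
  C's other parents are D, F, K, R, U, V, W.
MB(Z) = {C, D, F, H, K, M, R, U, V, W}, which has 10 nodes.

10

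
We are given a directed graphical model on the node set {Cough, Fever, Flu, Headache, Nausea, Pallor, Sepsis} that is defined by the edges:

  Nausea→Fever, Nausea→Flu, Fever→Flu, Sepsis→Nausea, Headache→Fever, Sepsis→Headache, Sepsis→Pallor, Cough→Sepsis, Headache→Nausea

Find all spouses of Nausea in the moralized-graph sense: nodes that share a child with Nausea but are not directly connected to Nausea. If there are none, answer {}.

Children of Nausea: Fever, Flu.
  Fever: Headache
  Flu: Fever
Excluding nodes already adjacent to Nausea (Fever, Flu, Headache, Sepsis), the co-parent-only contribution is {}.

{}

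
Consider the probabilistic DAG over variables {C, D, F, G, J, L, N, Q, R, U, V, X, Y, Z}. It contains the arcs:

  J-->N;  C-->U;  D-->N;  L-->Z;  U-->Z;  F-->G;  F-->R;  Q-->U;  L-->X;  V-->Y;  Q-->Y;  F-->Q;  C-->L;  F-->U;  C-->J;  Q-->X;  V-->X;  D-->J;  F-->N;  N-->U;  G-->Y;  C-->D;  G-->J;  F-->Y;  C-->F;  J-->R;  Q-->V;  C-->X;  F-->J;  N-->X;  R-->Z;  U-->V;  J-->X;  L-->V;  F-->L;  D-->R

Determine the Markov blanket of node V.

V has parents L, Q, U.
Children of V: X, Y.
Co-parents of V (other parents of its children):
  X also has parents C, J, L, N, Q.
  Y also has parents F, G, Q.
Union: {L, Q, U} ∪ {X, Y} ∪ {C, F, G, J, L, N, Q} = {C, F, G, J, L, N, Q, U, X, Y}.

{C, F, G, J, L, N, Q, U, X, Y}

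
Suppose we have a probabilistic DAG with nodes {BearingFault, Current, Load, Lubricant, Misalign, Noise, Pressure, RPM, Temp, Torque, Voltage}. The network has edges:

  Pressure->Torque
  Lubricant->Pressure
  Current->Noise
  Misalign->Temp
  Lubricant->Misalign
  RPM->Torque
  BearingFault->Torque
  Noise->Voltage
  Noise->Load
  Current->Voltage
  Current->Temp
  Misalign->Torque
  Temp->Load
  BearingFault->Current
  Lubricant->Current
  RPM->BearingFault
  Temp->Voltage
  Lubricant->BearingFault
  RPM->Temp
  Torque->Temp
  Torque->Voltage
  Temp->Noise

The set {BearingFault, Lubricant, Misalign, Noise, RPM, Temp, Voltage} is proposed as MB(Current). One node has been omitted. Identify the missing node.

Torque

A node's Markov blanket = Pa ∪ Ch ∪ (parents of Ch other than the node itself).
Ch(Current) = {Noise, Temp, Voltage}.
Pa(Current) = {BearingFault, Lubricant}.
For each child, the remaining parents (spouses of Current):
  parents(Temp) \ {Current} = {Misalign, RPM, Torque}.
  Noise also has parent Temp.
  Voltage also has parents Noise, Temp, Torque.
MB(Current) = {BearingFault, Lubricant, Misalign, Noise, RPM, Temp, Torque, Voltage}.
Comparing with the claimed set, Torque is missing.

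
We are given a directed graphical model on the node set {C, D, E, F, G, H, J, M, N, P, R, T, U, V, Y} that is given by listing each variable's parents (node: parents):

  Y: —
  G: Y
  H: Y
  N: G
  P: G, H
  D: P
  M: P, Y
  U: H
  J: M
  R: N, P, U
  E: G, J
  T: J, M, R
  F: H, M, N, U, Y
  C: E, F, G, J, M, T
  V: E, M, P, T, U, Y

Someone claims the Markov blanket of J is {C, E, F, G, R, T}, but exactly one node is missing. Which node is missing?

Pa(J) = {M}.
J's children: C, E, T.
Other parents of J's children:
  E's other parent is G.
  parents(T) \ {J} = {M, R}.
  parents(C) \ {J} = {E, F, G, M, T}.
MB(J) = {C, E, F, G, M, R, T}.
Comparing with the claimed set, M is missing.

M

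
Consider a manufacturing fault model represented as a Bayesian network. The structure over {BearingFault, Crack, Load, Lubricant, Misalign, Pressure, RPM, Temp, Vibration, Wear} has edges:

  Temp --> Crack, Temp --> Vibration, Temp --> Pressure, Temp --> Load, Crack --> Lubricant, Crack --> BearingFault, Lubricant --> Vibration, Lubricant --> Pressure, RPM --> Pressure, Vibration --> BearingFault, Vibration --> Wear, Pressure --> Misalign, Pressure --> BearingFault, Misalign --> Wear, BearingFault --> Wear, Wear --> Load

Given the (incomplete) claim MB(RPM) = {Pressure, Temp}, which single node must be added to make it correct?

Lubricant

Pa(RPM) = {}.
RPM's children: Pressure.
Parents of each child, excluding RPM:
  Pressure's other parents are Lubricant, Temp.
MB(RPM) = {Lubricant, Pressure, Temp}.
Comparing with the claimed set, Lubricant is missing.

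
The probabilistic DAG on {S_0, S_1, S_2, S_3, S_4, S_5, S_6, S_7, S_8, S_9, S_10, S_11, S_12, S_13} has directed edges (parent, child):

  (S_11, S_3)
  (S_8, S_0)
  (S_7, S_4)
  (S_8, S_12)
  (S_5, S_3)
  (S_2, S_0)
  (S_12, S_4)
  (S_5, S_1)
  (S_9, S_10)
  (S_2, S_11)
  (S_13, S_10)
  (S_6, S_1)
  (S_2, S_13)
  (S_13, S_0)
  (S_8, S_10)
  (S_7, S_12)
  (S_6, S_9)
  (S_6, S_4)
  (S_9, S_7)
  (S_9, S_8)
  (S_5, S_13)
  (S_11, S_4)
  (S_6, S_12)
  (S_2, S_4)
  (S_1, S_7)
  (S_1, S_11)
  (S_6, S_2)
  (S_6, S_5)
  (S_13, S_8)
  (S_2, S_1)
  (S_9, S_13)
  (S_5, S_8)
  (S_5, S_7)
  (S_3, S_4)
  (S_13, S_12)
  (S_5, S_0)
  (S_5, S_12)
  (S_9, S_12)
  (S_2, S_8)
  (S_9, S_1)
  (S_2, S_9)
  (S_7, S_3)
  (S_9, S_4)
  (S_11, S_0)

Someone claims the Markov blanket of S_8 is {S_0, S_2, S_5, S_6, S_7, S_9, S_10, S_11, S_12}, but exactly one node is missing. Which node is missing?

S_13

The Markov blanket of a node is its parents, its children, and the other parents of its children.
S_8's children: S_0, S_10, S_12.
Parents of S_8: S_2, S_5, S_9, S_13.
Other parents of S_8's children:
  S_10 also has parents S_9, S_13.
  S_12's other parents are S_5, S_6, S_7, S_9, S_13.
  parents(S_0) \ {S_8} = {S_2, S_5, S_11, S_13}.
MB(S_8) = {S_0, S_2, S_5, S_6, S_7, S_9, S_10, S_11, S_12, S_13}.
Comparing with the claimed set, S_13 is missing.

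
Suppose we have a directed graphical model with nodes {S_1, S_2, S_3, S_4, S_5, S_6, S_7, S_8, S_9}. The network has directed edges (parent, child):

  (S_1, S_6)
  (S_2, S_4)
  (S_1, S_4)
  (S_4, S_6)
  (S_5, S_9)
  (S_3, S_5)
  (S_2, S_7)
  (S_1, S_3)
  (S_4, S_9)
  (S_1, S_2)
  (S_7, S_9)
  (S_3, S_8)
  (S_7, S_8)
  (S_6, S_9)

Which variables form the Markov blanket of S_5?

{S_3, S_4, S_6, S_7, S_9}

Recall MB(v) = parents ∪ children ∪ spouses, where spouses are the other parents of v's children.
S_5 has parent S_3.
S_5 has child S_9.
Parents of each child, excluding S_5:
  S_9 also has parents S_4, S_6, S_7.
So the Markov blanket of S_5 is {S_3, S_4, S_6, S_7, S_9}.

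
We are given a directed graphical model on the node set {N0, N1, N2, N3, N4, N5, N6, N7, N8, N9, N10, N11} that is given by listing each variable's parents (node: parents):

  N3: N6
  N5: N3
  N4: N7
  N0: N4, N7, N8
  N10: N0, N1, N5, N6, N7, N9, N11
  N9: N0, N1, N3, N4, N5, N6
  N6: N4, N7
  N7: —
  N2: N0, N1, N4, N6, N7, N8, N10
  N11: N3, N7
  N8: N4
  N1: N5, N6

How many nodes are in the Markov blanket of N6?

11

Recall MB(v) = parents ∪ children ∪ spouses, where spouses are the other parents of v's children.
Children of N6: N1, N2, N3, N9, N10.
N6's parents: N4, N7.
Co-parents of N6 (other parents of its children):
  N3: —
  N1: N5
  N9: N0, N1, N3, N4, N5
  N10: N0, N1, N5, N7, N9, N11
  N2: N0, N1, N4, N7, N8, N10
MB(N6) = {N0, N1, N2, N3, N4, N5, N7, N8, N9, N10, N11}, which has 11 nodes.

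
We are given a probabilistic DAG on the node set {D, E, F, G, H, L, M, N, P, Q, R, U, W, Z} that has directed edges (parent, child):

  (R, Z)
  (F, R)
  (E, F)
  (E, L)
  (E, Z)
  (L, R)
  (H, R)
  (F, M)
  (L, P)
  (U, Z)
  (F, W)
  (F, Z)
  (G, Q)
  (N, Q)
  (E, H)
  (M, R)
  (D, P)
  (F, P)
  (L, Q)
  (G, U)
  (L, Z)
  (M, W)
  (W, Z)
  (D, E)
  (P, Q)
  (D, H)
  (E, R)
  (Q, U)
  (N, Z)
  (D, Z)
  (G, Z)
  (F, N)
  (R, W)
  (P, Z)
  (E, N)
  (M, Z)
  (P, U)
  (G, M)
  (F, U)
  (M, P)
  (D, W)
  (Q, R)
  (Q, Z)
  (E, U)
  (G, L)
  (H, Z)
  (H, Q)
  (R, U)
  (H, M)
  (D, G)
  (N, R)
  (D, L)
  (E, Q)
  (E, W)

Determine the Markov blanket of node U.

{D, E, F, G, H, L, M, N, P, Q, R, W, Z}

By definition, MB(U) is built from U's parents, U's children, and the co-parents of U.
U has parents E, F, G, P, Q, R.
Children of U: Z.
Parents of each child, excluding U:
  Z: D, E, F, G, H, L, M, N, P, Q, R, W
Union: {E, F, G, P, Q, R} ∪ {Z} ∪ {D, E, F, G, H, L, M, N, P, Q, R, W} = {D, E, F, G, H, L, M, N, P, Q, R, W, Z}.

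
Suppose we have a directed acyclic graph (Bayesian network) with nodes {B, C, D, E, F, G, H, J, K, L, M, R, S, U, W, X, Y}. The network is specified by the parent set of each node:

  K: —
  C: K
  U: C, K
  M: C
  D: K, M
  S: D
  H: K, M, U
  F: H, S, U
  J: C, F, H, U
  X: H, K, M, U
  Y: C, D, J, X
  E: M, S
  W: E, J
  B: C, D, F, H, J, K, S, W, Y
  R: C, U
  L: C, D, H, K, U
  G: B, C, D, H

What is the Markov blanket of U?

Pa(U) = {C, K}.
Children of U: F, H, J, L, R, X.
For each child, the remaining parents (spouses of U):
  H: K, M
  F: H, S
  J: C, F, H
  X: H, K, M
  R: C
  L: C, D, H, K
So the Markov blanket of U is {C, D, F, H, J, K, L, M, R, S, X}.

{C, D, F, H, J, K, L, M, R, S, X}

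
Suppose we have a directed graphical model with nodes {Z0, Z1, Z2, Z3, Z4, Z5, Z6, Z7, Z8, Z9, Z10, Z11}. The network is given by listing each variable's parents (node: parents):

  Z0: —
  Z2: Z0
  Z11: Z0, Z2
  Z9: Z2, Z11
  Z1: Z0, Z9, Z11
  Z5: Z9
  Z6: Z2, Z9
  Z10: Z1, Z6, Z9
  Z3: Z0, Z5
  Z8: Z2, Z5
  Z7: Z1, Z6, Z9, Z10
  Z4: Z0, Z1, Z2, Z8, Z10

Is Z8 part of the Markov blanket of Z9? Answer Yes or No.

No

The Markov blanket of a node is its parents, its children, and the other parents of its children.
Z9's parents: Z2, Z11.
Ch(Z9) = {Z1, Z5, Z6, Z7, Z10}.
Other parents of Z9's children:
  Z1 also has parents Z0, Z11.
  Z5 has no other parent.
  parents(Z6) \ {Z9} = {Z2}.
  parents(Z10) \ {Z9} = {Z1, Z6}.
  Z7 also has parents Z1, Z6, Z10.
MB(Z9) = {Z0, Z1, Z2, Z5, Z6, Z7, Z10, Z11}; Z8 is not in this set.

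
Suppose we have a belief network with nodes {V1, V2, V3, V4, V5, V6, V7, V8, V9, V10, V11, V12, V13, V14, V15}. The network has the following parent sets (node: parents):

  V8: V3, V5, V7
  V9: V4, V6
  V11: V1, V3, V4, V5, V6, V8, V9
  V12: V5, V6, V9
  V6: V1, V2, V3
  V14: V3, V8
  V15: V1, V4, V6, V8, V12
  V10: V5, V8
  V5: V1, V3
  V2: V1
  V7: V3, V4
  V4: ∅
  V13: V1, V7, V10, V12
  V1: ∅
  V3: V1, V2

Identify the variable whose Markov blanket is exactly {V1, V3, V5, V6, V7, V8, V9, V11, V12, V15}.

The target node must have every member of {V1, V3, V5, V6, V7, V8, V9, V11, V12, V15} as a parent, child, or co-parent, and no others.
Parents of V4: none; children: V7, V9, V11, V15; co-parents: V1, V3, V5, V6, V8, V9, V12.
These exactly cover the given set, so the node is V4.

V4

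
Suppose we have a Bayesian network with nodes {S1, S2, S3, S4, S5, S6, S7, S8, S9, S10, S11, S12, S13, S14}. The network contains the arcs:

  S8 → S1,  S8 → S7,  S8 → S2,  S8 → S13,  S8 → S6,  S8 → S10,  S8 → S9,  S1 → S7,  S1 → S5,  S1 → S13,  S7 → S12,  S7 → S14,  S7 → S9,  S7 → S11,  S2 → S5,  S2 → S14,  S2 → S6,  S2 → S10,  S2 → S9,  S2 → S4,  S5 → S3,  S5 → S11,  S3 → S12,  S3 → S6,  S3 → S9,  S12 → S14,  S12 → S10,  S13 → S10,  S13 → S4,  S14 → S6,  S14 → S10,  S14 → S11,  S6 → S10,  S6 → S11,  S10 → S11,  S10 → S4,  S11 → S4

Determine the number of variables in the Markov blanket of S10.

Children of S10: S4, S11.
Pa(S10) = {S2, S6, S8, S12, S13, S14}.
For each child, the remaining parents (spouses of S10):
  S11's other parents are S5, S6, S7, S14.
  S4's other parents are S2, S11, S13.
MB(S10) = {S2, S4, S5, S6, S7, S8, S11, S12, S13, S14}, which has 10 nodes.

10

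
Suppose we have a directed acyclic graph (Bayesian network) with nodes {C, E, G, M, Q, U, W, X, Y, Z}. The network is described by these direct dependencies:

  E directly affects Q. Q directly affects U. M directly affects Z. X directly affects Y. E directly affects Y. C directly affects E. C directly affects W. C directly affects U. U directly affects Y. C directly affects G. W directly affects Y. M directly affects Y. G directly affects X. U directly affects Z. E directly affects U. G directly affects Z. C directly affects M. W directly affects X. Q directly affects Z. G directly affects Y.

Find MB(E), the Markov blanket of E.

A node's Markov blanket = Pa ∪ Ch ∪ (parents of Ch other than the node itself).
Parents of E: C.
Ch(E) = {Q, U, Y}.
For each child, the remaining parents (spouses of E):
  Q: no additional parents.
  parents(U) \ {E} = {C, Q}.
  parents(Y) \ {E} = {G, M, U, W, X}.
Taking the union gives {C, G, M, Q, U, W, X, Y}.

{C, G, M, Q, U, W, X, Y}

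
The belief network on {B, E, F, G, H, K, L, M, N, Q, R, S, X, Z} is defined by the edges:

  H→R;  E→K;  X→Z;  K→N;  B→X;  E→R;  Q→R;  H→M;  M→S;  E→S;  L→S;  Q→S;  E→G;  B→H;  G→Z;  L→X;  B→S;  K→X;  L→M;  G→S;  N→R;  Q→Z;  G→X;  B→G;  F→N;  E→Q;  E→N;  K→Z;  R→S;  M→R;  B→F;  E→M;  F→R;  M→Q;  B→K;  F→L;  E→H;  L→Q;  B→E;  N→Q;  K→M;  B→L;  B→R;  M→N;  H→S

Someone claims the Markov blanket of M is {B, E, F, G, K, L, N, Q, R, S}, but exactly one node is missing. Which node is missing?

H

Recall MB(v) = parents ∪ children ∪ spouses, where spouses are the other parents of v's children.
Pa(M) = {E, H, K, L}.
M's children: N, Q, R, S.
Co-parents of M (other parents of its children):
  N also has parents E, F, K.
  Q also has parents E, L, N.
  R also has parents B, E, F, H, N, Q.
  parents(S) \ {M} = {B, E, G, H, L, Q, R}.
MB(M) = {B, E, F, G, H, K, L, N, Q, R, S}.
Comparing with the claimed set, H is missing.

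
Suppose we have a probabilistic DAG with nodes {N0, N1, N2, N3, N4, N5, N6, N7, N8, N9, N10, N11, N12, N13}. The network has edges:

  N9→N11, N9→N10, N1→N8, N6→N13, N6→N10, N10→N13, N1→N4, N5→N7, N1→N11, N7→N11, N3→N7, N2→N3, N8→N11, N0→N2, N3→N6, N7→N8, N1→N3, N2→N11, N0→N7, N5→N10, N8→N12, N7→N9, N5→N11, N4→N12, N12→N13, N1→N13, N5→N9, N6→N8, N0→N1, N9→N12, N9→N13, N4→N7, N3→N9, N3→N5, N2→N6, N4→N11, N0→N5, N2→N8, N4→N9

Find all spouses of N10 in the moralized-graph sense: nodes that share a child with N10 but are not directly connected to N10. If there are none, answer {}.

{N1, N12}

Children of N10: N13.
  N13: N1, N6, N9, N12
Excluding nodes already adjacent to N10 (N5, N6, N9, N13), the co-parent-only contribution is {N1, N12}.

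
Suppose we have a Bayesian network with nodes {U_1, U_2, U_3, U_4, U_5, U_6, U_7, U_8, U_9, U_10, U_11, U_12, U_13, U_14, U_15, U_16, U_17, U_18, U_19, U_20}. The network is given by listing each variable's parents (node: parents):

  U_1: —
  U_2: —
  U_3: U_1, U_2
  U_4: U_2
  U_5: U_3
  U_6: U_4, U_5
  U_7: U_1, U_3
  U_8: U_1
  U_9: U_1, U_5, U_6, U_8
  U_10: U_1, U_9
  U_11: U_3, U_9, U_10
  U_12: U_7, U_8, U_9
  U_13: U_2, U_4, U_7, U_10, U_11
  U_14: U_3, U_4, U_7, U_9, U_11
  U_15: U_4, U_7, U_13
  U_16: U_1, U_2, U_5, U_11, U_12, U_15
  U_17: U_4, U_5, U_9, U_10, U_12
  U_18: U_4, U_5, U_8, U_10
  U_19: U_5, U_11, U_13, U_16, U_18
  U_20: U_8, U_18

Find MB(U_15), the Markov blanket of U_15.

{U_1, U_2, U_4, U_5, U_7, U_11, U_12, U_13, U_16}

Pa(U_15) = {U_4, U_7, U_13}.
U_15's children: U_16.
For each child, the remaining parents (spouses of U_15):
  parents(U_16) \ {U_15} = {U_1, U_2, U_5, U_11, U_12}.
MB(U_15) = {U_1, U_2, U_4, U_5, U_7, U_11, U_12, U_13, U_16}.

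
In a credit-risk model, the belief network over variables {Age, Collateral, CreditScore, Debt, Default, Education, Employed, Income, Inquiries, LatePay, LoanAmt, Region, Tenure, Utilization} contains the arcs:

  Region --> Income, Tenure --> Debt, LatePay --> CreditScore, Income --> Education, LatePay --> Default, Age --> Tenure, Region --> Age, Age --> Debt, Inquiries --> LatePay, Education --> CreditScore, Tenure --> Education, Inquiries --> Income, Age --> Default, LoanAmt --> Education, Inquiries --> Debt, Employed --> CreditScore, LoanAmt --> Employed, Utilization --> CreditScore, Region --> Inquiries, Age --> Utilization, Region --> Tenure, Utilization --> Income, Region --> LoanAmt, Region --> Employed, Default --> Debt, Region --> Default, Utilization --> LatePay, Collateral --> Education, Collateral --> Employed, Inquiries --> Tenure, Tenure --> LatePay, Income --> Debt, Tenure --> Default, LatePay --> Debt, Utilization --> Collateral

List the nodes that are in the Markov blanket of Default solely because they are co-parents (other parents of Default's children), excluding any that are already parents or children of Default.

{Income, Inquiries}

Children of Default: Debt.
  Debt: Age, Income, Inquiries, LatePay, Tenure
Excluding nodes already adjacent to Default (Age, Debt, LatePay, Region, Tenure), the co-parent-only contribution is {Income, Inquiries}.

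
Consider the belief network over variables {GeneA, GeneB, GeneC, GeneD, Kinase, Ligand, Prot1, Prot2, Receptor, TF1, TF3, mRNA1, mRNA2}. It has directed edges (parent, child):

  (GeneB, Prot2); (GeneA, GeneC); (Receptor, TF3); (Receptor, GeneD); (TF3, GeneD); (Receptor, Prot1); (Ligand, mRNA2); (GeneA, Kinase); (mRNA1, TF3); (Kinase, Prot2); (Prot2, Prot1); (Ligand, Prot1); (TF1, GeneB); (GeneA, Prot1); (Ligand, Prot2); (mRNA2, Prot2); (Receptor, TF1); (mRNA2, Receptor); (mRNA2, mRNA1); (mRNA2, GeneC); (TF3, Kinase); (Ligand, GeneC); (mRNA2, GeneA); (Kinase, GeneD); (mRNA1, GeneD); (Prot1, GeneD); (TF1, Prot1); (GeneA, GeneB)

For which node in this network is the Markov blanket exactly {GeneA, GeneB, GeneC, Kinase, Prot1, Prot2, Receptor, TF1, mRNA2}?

Ligand

The target node must have every member of {GeneA, GeneB, GeneC, Kinase, Prot1, Prot2, Receptor, TF1, mRNA2} as a parent, child, or co-parent, and no others.
Parents of Ligand: none; children: GeneC, Prot1, Prot2, mRNA2; co-parents: GeneA, GeneB, Kinase, Prot2, Receptor, TF1, mRNA2.
These exactly cover the given set, so the node is Ligand.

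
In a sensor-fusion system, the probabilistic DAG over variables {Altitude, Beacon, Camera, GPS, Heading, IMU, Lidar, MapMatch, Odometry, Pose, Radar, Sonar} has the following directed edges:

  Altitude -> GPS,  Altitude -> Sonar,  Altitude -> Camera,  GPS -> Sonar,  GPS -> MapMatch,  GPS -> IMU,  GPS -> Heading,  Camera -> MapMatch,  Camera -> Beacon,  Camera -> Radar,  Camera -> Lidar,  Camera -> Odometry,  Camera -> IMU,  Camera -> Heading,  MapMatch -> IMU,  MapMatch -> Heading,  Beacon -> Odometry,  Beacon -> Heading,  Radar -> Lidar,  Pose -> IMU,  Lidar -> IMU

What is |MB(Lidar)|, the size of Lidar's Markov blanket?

Pa(Lidar) = {Camera, Radar}.
Ch(Lidar) = {IMU}.
For each child, the remaining parents (spouses of Lidar):
  IMU: Camera, GPS, MapMatch, Pose
MB(Lidar) = {Camera, GPS, IMU, MapMatch, Pose, Radar}, which has 6 nodes.

6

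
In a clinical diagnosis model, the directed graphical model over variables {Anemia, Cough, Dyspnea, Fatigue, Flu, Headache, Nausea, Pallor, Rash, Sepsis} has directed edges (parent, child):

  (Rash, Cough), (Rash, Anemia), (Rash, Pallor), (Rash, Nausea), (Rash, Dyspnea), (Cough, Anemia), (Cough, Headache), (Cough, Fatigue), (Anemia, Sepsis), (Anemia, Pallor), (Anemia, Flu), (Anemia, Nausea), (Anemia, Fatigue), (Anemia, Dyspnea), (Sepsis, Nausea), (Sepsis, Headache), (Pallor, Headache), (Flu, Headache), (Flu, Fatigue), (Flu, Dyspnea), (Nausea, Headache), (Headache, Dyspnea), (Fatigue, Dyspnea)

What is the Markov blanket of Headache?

{Anemia, Cough, Dyspnea, Fatigue, Flu, Nausea, Pallor, Rash, Sepsis}

Pa(Headache) = {Cough, Flu, Nausea, Pallor, Sepsis}.
Ch(Headache) = {Dyspnea}.
For each child, the remaining parents (spouses of Headache):
  Dyspnea also has parents Anemia, Fatigue, Flu, Rash.
Union: {Cough, Flu, Nausea, Pallor, Sepsis} ∪ {Dyspnea} ∪ {Anemia, Fatigue, Flu, Rash} = {Anemia, Cough, Dyspnea, Fatigue, Flu, Nausea, Pallor, Rash, Sepsis}.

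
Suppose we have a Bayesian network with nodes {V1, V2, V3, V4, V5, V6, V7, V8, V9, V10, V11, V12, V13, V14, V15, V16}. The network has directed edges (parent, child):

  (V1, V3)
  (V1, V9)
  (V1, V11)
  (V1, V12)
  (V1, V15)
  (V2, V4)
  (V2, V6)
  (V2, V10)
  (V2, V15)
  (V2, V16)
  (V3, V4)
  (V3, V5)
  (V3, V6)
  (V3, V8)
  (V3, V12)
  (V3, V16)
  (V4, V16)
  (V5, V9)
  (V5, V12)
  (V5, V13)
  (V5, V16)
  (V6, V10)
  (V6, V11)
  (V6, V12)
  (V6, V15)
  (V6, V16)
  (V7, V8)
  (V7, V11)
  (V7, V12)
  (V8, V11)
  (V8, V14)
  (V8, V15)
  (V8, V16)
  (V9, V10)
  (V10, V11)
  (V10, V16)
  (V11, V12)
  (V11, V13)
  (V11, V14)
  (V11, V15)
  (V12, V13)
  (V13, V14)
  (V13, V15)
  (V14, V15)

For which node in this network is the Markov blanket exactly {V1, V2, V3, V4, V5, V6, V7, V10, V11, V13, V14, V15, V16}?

The target node must have every member of {V1, V2, V3, V4, V5, V6, V7, V10, V11, V13, V14, V15, V16} as a parent, child, or co-parent, and no others.
Parents of V8: V3, V7; children: V11, V14, V15, V16; co-parents: V1, V2, V3, V4, V5, V6, V7, V10, V11, V13, V14.
These exactly cover the given set, so the node is V8.

V8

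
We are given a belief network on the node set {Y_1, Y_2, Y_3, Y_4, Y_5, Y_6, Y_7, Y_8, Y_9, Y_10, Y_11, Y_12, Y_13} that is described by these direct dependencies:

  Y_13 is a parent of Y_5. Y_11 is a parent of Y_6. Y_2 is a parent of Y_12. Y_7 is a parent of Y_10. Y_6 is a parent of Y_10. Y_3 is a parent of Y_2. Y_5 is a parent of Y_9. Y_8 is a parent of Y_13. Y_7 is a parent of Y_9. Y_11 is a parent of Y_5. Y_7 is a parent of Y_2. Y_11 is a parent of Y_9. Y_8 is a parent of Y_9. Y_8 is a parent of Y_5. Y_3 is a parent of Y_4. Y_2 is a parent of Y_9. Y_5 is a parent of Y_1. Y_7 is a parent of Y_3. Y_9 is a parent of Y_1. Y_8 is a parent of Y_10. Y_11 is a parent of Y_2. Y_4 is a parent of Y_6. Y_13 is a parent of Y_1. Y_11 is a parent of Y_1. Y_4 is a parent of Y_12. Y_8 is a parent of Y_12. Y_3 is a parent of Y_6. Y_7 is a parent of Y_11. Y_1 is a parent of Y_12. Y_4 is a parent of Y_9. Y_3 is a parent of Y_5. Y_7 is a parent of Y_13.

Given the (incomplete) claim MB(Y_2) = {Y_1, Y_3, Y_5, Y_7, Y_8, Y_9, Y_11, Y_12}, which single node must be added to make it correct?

A node's Markov blanket = Pa ∪ Ch ∪ (parents of Ch other than the node itself).
Y_2 has parents Y_3, Y_7, Y_11.
Y_2's children: Y_9, Y_12.
Parents of each child, excluding Y_2:
  Y_9 also has parents Y_4, Y_5, Y_7, Y_8, Y_11.
  parents(Y_12) \ {Y_2} = {Y_1, Y_4, Y_8}.
MB(Y_2) = {Y_1, Y_3, Y_4, Y_5, Y_7, Y_8, Y_9, Y_11, Y_12}.
Comparing with the claimed set, Y_4 is missing.

Y_4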